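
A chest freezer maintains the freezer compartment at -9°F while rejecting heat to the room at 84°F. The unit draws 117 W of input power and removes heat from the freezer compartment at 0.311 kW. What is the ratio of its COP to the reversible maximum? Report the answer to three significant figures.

0.549

Converting, Q̇_C = 0.3110 kW = 311.0 W, so COP_actual = Q̇_C/Ẇ = 311.0/117.0 = 2.658.
In absolute terms T_C = 250.37 K and T_H = 302.04 K, so ΔT = 51.67 K.
COP_Carnot = T_C/ΔT = 250.37/51.67 = 4.846.
η_II = COP_actual/COP_Carnot = 2.658/4.846 = 0.5485.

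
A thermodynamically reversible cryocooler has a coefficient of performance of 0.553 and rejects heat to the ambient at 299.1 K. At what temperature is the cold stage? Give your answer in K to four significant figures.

For a Carnot refrigerator COP_R = T_C/(T_H − T_C), so T_C = COP·T_H/(1 + COP).
With T_H = 299.10 K, T_C = 0.553 × 299.10/1.553 = 106.51 K.

106.5 K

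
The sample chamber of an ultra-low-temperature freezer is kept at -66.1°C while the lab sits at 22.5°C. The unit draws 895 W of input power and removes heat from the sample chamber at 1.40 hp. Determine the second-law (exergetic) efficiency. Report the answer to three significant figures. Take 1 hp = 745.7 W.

Converting, Q̇_C = 1.400 hp = 1044 W, so COP_actual = Q̇_C/Ẇ = 1044/895.0 = 1.166.
In absolute terms T_C = 207.05 K and T_H = 295.65 K, so ΔT = 88.60 K.
COP_Carnot = T_C/ΔT = 207.05/88.60 = 2.337.
η_II = COP_actual/COP_Carnot = 1.166/2.337 = 0.4991.

0.499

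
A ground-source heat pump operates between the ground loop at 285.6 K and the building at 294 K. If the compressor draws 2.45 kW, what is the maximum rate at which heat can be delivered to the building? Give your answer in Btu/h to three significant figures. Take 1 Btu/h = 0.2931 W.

293000 Btu/h

The reservoir spacing is ΔT = 294 − 285.6 = 8.400 K.
COP_Carnot = T_H/ΔT = 294.00/8.400 = 35.00.
Q̇_max = COP_Carnot × Ẇ = 35.00 × 2.450 kW = 85.75 kW = 292600 Btu/h.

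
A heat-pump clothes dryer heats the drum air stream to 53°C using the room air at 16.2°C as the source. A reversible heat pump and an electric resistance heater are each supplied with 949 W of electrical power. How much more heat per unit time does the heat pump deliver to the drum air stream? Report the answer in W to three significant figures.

In absolute terms T_C = 289.35 K and T_H = 326.15 K, so ΔT = 36.80 K.
COP_Carnot = T_H/ΔT = 326.15/36.80 = 8.863.
The heat pump delivers Q̇_H = COP × Ẇ = 8411 W; the resistance heater delivers Ẇ = 949.0 W.
Extra = (COP − 1)·Ẇ = 7462 W.

7460 W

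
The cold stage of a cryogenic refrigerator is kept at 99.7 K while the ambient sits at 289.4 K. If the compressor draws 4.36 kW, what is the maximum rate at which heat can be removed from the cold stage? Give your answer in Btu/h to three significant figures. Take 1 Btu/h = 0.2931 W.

The reservoir spacing is ΔT = 289.4 − 99.7 = 189.7 K.
COP_Carnot = T_C/ΔT = 99.70/189.7 = 0.5256.
Q̇_max = COP_Carnot × Ẇ = 0.5256 × 4.360 kW = 2.291 kW = 7818 Btu/h.

7820 Btu/h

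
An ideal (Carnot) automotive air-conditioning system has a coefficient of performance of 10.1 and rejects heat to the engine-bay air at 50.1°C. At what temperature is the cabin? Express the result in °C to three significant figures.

21.0 °C

For a Carnot refrigerator COP_R = T_C/(T_H − T_C), so T_C = COP·T_H/(1 + COP).
With T_H = 323.25 K, T_C = 10.1 × 323.25/11.10 = 294.13 K.
Converting, 294.13 K = 20.98°C.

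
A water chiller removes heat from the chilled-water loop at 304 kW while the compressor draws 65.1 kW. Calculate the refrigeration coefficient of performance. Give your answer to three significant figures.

4.67

The first law gives Q̇_H = Q̇_C + Ẇ, so the three rates are Q̇_C = 304.0, Q̇_H = 369.1, Ẇ = 65.10 kW.
COP_R = Q̇_C/Ẇ = 304.0/65.10 = 4.670.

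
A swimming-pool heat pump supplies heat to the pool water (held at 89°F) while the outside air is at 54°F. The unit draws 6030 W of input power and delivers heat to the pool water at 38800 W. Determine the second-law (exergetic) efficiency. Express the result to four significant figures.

COP_actual = Q̇_H/Ẇ = 38800/6030 = 6.434.
In absolute terms T_C = 285.37 K and T_H = 304.82 K, so ΔT = 19.44 K.
COP_Carnot = T_H/ΔT = 304.82/19.44 = 15.68.
η_II = COP_actual/COP_Carnot = 6.434/15.68 = 0.4105.

0.4105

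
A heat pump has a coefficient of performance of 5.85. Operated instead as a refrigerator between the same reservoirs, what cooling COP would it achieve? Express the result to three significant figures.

Since Q_H = Q_C + W for any cycle, COP_R = Q_C/W = Q_H/W − 1.
COP_R = 5.85 − 1 = 4.85.

4.85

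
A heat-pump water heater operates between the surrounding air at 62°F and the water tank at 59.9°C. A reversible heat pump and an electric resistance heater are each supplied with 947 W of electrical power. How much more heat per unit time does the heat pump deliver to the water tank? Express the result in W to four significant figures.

6348 W

In absolute terms T_C = 289.82 K and T_H = 333.05 K, so ΔT = 43.23 K.
COP_Carnot = T_H/ΔT = 333.05/43.23 = 7.704.
The heat pump delivers Q̇_H = COP × Ẇ = 7295 W; the resistance heater delivers Ẇ = 947.0 W.
Extra = (COP − 1)·Ẇ = 6348 W.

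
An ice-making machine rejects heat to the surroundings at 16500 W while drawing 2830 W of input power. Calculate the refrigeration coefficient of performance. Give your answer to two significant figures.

4.8

The first law gives Q̇_H = Q̇_C + Ẇ, so the three rates are Q̇_C = 13670, Q̇_H = 16500, Ẇ = 2830 W.
COP_R = Q̇_C/Ẇ = 13670/2830 = 4.830.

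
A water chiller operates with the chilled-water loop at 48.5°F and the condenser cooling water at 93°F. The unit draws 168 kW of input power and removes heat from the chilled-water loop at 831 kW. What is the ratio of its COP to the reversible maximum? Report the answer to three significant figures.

COP_actual = Q̇_C/Ẇ = 831.0/168.0 = 4.946.
In absolute terms T_C = 282.32 K and T_H = 307.04 K, so ΔT = 24.72 K.
COP_Carnot = T_C/ΔT = 282.32/24.72 = 11.42.
η_II = COP_actual/COP_Carnot = 4.946/11.42 = 0.4332.

0.433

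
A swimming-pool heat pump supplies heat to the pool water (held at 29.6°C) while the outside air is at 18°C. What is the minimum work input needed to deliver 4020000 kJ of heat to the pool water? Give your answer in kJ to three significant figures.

In absolute terms T_C = 291.15 K and T_H = 302.75 K, so ΔT = 11.60 K.
The reversible limit is COP_HP = T_H/ΔT = 26.10, so W_min = Q_H/COP = Q_H·ΔT/T_H.
W_min = 4020000 × 11.60/302.75 = 154000 kJ.

154000 kJ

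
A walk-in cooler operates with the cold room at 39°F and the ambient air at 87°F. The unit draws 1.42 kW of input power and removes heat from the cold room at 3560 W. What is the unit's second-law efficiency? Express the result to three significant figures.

Converting, Q̇_C = 3560 W = 3.560 kW, so COP_actual = Q̇_C/Ẇ = 3.560/1.420 = 2.507.
In absolute terms T_C = 277.04 K and T_H = 303.71 K, so ΔT = 26.67 K.
COP_Carnot = T_C/ΔT = 277.04/26.67 = 10.39.
η_II = COP_actual/COP_Carnot = 2.507/10.39 = 0.2413.

0.241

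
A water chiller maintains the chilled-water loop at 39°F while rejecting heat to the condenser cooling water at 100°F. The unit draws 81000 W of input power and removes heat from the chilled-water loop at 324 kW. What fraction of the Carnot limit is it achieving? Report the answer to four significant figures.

Converting, Q̇_C = 324.0 kW = 324000 W, so COP_actual = Q̇_C/Ẇ = 324000/81000 = 4.000.
In absolute terms T_C = 277.04 K and T_H = 310.93 K, so ΔT = 33.89 K.
COP_Carnot = T_C/ΔT = 277.04/33.89 = 8.175.
η_II = COP_actual/COP_Carnot = 4.000/8.175 = 0.4893.

0.4893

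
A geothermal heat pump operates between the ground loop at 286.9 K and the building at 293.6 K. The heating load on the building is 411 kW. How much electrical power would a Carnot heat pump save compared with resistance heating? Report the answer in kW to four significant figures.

The reservoir spacing is ΔT = 293.6 − 286.9 = 6.700 K.
COP_Carnot = T_H/ΔT = 293.60/6.700 = 43.82.
Resistance heating needs Ẇ_res = Q̇_H = 411.0 kW; the reversible heat pump needs only Ẇ_hp = Q̇_H/COP = 9.379 kW.
Saving = 411.0 − 9.379 = 401.6 kW.

401.6 kW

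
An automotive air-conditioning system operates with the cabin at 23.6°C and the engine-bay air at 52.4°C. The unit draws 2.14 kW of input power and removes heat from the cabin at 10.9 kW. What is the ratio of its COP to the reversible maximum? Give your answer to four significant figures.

COP_actual = Q̇_C/Ẇ = 10.90/2.140 = 5.093.
In absolute terms T_C = 296.75 K and T_H = 325.55 K, so ΔT = 28.80 K.
COP_Carnot = T_C/ΔT = 296.75/28.80 = 10.30.
η_II = COP_actual/COP_Carnot = 5.093/10.30 = 0.4943.

0.4943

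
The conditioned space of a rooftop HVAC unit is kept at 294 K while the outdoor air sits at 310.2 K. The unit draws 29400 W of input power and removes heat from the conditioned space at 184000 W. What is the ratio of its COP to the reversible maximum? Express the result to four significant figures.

0.3449

COP_actual = Q̇_C/Ẇ = 184000/29400 = 6.259.
The reservoir spacing is ΔT = 310.2 − 294 = 16.20 K.
COP_Carnot = T_C/ΔT = 294.00/16.20 = 18.15.
η_II = COP_actual/COP_Carnot = 6.259/18.15 = 0.3449.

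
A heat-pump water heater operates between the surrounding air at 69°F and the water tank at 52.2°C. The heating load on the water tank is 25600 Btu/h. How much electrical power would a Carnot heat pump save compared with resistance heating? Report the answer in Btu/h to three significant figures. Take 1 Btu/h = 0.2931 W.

In absolute terms T_C = 293.71 K and T_H = 325.35 K, so ΔT = 31.64 K.
COP_Carnot = T_H/ΔT = 325.35/31.64 = 10.28.
Resistance heating needs Ẇ_res = Q̇_H = 25600 Btu/h; the reversible heat pump needs only Ẇ_hp = Q̇_H/COP = 2490 Btu/h.
Saving = 25600 − 2490 = 23110 Btu/h.

23100 Btu/h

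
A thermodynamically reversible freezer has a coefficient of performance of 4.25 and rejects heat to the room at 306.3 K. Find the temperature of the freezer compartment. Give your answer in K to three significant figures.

For a Carnot refrigerator COP_R = T_C/(T_H − T_C), so T_C = COP·T_H/(1 + COP).
With T_H = 306.30 K, T_C = 4.25 × 306.30/5.250 = 247.96 K.

248 K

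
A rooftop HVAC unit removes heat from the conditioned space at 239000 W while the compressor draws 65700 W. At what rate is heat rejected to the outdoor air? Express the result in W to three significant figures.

305000 W

For a cyclic device the first law requires Q̇_H = Q̇_C + Ẇ.
Q̇_H = Q̇_C + Ẇ = 304700 W.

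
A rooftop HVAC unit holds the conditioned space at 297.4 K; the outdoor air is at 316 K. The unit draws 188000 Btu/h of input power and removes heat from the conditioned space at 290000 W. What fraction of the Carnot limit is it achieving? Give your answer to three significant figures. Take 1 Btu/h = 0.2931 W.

0.329

Converting, Q̇_C = 290000 W = 989400 Btu/h, so COP_actual = Q̇_C/Ẇ = 989400/188000 = 5.263.
The reservoir spacing is ΔT = 316 − 297.4 = 18.60 K.
COP_Carnot = T_C/ΔT = 297.40/18.60 = 15.99.
η_II = COP_actual/COP_Carnot = 5.263/15.99 = 0.3292.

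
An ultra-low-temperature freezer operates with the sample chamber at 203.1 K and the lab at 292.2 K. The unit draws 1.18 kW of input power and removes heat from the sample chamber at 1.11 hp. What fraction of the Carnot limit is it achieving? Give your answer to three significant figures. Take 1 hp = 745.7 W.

Converting, Q̇_C = 1.110 hp = 0.8277 kW, so COP_actual = Q̇_C/Ẇ = 0.8277/1.180 = 0.7015.
The reservoir spacing is ΔT = 292.2 − 203.1 = 89.10 K.
COP_Carnot = T_C/ΔT = 203.10/89.10 = 2.279.
η_II = COP_actual/COP_Carnot = 0.7015/2.279 = 0.3077.

0.308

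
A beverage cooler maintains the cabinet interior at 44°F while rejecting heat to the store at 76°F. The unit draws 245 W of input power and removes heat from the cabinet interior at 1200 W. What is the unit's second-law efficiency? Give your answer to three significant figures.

0.311

COP_actual = Q̇_C/Ẇ = 1200/245.0 = 4.898.
In absolute terms T_C = 279.82 K and T_H = 297.59 K, so ΔT = 17.78 K.
COP_Carnot = T_C/ΔT = 279.82/17.78 = 15.74.
η_II = COP_actual/COP_Carnot = 4.898/15.74 = 0.3112.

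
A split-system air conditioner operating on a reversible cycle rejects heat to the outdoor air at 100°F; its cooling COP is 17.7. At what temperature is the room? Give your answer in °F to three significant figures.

70.1 °F

For a Carnot refrigerator COP_R = T_C/(T_H − T_C), so T_C = COP·T_H/(1 + COP).
With T_H = 310.93 K, T_C = 17.7 × 310.93/18.70 = 294.30 K.
Converting, 294.30 K = 70.07°F.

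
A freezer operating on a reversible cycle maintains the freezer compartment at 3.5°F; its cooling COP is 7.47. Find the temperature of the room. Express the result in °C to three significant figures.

COP_R = T_C/(T_H − T_C) gives T_H − T_C = T_C/COP.
With T_C = 257.32 K, T_H = 257.32 × (1 + 1/7.47) = 291.76 K.
Converting, 291.76 K = 18.61°C.

18.6 °C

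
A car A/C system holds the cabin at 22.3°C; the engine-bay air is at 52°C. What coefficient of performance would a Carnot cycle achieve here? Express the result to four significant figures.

9.948

In absolute terms T_C = 295.45 K and T_H = 325.15 K, so ΔT = 29.70 K.
For a reversible cycle, COP_Carnot = T_C/ΔT = 295.45/29.70 = 9.948.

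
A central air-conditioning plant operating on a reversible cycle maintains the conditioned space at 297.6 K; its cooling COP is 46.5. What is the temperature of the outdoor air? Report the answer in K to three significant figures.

304 K

COP_R = T_C/(T_H − T_C) gives T_H − T_C = T_C/COP.
With T_C = 297.60 K, T_H = 297.60 × (1 + 1/46.5) = 304.00 K.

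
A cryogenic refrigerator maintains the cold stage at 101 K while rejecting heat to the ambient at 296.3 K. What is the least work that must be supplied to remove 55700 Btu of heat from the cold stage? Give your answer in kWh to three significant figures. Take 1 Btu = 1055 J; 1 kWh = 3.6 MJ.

31.6 kWh

The reservoir spacing is ΔT = 296.3 − 101 = 195.3 K.
The reversible limit is COP_R = T_C/ΔT = 0.5172, so W_min = Q_C/COP = Q_C·ΔT/T_C.
W_min = 55700 × 195.3/101.00 = 107700 Btu = 31.56 kWh.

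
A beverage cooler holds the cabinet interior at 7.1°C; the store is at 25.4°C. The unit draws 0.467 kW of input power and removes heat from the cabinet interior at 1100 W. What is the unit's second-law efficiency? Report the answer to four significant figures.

0.1538

Converting, Q̇_C = 1100 W = 1.100 kW, so COP_actual = Q̇_C/Ẇ = 1.100/0.4670 = 2.355.
In absolute terms T_C = 280.25 K and T_H = 298.55 K, so ΔT = 18.30 K.
COP_Carnot = T_C/ΔT = 280.25/18.30 = 15.31.
η_II = COP_actual/COP_Carnot = 2.355/15.31 = 0.1538.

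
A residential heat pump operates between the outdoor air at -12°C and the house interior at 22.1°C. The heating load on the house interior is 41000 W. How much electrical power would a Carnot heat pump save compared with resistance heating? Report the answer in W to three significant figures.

36300 W

In absolute terms T_C = 261.15 K and T_H = 295.25 K, so ΔT = 34.10 K.
COP_Carnot = T_H/ΔT = 295.25/34.10 = 8.658.
Resistance heating needs Ẇ_res = Q̇_H = 41000 W; the reversible heat pump needs only Ẇ_hp = Q̇_H/COP = 4735 W.
Saving = 41000 − 4735 = 36260 W.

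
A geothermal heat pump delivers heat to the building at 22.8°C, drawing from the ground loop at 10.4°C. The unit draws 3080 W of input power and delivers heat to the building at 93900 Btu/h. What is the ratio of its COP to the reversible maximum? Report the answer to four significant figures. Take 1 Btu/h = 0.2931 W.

Converting, Q̇_H = 93900 Btu/h = 27520 W, so COP_actual = Q̇_H/Ẇ = 27520/3080 = 8.936.
In absolute terms T_C = 283.55 K and T_H = 295.95 K, so ΔT = 12.40 K.
COP_Carnot = T_H/ΔT = 295.95/12.40 = 23.87.
η_II = COP_actual/COP_Carnot = 8.936/23.87 = 0.3744.

0.3744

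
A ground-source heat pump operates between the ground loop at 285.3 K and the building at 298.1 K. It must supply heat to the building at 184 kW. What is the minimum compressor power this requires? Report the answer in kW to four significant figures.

7.901 kW

The reservoir spacing is ΔT = 298.1 − 285.3 = 12.80 K.
COP_Carnot = T_H/ΔT = 298.10/12.80 = 23.29.
Ẇ_min = Q̇/COP_Carnot = 184.0/23.29 = 7.901 kW.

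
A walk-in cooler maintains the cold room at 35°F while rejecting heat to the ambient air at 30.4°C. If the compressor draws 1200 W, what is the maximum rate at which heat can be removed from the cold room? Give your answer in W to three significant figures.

In absolute terms T_C = 274.82 K and T_H = 303.55 K, so ΔT = 28.73 K.
COP_Carnot = T_C/ΔT = 274.82/28.73 = 9.564.
Q̇_max = COP_Carnot × Ẇ = 9.564 × 1200 W = 11480 W.

11500 W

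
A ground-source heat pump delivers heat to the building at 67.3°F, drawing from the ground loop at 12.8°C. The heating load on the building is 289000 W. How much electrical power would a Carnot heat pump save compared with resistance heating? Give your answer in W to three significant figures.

282000 W

In absolute terms T_C = 285.95 K and T_H = 292.76 K, so ΔT = 6.811 K.
COP_Carnot = T_H/ΔT = 292.76/6.811 = 42.98.
Resistance heating needs Ẇ_res = Q̇_H = 289000 W; the reversible heat pump needs only Ẇ_hp = Q̇_H/COP = 6724 W.
Saving = 289000 − 6724 = 282300 W.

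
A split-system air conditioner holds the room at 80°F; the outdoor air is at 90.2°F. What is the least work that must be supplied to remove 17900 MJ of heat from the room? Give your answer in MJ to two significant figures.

340 MJ

In absolute terms T_C = 299.82 K and T_H = 305.48 K, so ΔT = 5.667 K.
The reversible limit is COP_R = T_C/ΔT = 52.91, so W_min = Q_C/COP = Q_C·ΔT/T_C.
W_min = 17900 × 5.667/299.82 = 338.3 MJ.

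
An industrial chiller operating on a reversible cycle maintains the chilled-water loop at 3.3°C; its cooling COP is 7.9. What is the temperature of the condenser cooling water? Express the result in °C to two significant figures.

COP_R = T_C/(T_H − T_C) gives T_H − T_C = T_C/COP.
With T_C = 276.45 K, T_H = 276.45 × (1 + 1/7.9) = 311.44 K.
Converting, 311.44 K = 38.29°C.

38 °C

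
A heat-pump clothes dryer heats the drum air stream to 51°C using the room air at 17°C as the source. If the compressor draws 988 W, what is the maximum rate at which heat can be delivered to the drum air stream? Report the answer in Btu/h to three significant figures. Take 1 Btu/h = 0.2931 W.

In absolute terms T_C = 290.15 K and T_H = 324.15 K, so ΔT = 34.00 K.
COP_Carnot = T_H/ΔT = 324.15/34.00 = 9.534.
Q̇_max = COP_Carnot × Ẇ = 9.534 × 988.0 W = 9419 W = 32140 Btu/h.

32100 Btu/h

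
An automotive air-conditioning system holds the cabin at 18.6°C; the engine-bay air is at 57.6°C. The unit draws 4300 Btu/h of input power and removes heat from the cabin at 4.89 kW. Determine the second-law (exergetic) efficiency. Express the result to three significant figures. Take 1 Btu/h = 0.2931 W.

0.519

Converting, Q̇_C = 4.890 kW = 16680 Btu/h, so COP_actual = Q̇_C/Ẇ = 16680/4300 = 3.880.
In absolute terms T_C = 291.75 K and T_H = 330.75 K, so ΔT = 39.00 K.
COP_Carnot = T_C/ΔT = 291.75/39.00 = 7.481.
η_II = COP_actual/COP_Carnot = 3.880/7.481 = 0.5187.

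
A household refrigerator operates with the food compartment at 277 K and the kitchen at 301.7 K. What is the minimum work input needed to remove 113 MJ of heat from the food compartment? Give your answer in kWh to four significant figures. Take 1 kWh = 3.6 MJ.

2.799 kWh

The reservoir spacing is ΔT = 301.7 − 277 = 24.70 K.
The reversible limit is COP_R = T_C/ΔT = 11.21, so W_min = Q_C/COP = Q_C·ΔT/T_C.
W_min = 113.0 × 24.70/277.00 = 10.08 MJ = 2.799 kWh.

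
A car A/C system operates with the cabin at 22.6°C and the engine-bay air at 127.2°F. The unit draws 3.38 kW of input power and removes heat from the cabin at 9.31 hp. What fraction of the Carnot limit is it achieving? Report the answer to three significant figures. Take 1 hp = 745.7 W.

Converting, Q̇_C = 9.310 hp = 6.942 kW, so COP_actual = Q̇_C/Ẇ = 6.942/3.380 = 2.054.
In absolute terms T_C = 295.75 K and T_H = 326.04 K, so ΔT = 30.29 K.
COP_Carnot = T_C/ΔT = 295.75/30.29 = 9.764.
η_II = COP_actual/COP_Carnot = 2.054/9.764 = 0.2104.

0.210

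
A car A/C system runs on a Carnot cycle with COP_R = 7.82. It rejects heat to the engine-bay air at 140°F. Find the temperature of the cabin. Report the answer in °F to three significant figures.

For a Carnot refrigerator COP_R = T_C/(T_H − T_C), so T_C = COP·T_H/(1 + COP).
With T_H = 333.15 K, T_C = 7.82 × 333.15/8.820 = 295.38 K.
Converting, 295.38 K = 72.01°F.

72.0 °F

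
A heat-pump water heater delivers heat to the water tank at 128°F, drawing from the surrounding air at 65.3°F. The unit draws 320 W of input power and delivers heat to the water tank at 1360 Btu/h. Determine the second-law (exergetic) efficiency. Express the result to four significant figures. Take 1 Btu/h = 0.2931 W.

Converting, Q̇_H = 1360 Btu/h = 398.6 W, so COP_actual = Q̇_H/Ẇ = 398.6/320.0 = 1.246.
In absolute terms T_C = 291.65 K and T_H = 326.48 K, so ΔT = 34.83 K.
COP_Carnot = T_H/ΔT = 326.48/34.83 = 9.373.
η_II = COP_actual/COP_Carnot = 1.246/9.373 = 0.1329.

0.1329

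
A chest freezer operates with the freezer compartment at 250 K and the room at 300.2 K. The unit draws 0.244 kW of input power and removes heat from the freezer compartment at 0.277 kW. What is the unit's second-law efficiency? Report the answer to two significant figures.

COP_actual = Q̇_C/Ẇ = 0.2770/0.2440 = 1.135.
The reservoir spacing is ΔT = 300.2 − 250 = 50.20 K.
COP_Carnot = T_C/ΔT = 250.00/50.20 = 4.980.
η_II = COP_actual/COP_Carnot = 1.135/4.980 = 0.2280.

0.23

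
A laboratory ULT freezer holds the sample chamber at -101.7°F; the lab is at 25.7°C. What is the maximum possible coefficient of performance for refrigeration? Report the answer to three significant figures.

1.99

In absolute terms T_C = 198.87 K and T_H = 298.85 K, so ΔT = 99.98 K.
For a reversible cycle, COP_Carnot = T_C/ΔT = 198.87/99.98 = 1.989.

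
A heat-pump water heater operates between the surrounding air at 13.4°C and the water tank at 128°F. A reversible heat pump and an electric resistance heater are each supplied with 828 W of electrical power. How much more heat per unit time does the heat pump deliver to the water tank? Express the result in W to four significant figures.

5941 W

In absolute terms T_C = 286.55 K and T_H = 326.48 K, so ΔT = 39.93 K.
COP_Carnot = T_H/ΔT = 326.48/39.93 = 8.176.
The heat pump delivers Q̇_H = COP × Ẇ = 6769 W; the resistance heater delivers Ẇ = 828.0 W.
Extra = (COP − 1)·Ẇ = 5941 W.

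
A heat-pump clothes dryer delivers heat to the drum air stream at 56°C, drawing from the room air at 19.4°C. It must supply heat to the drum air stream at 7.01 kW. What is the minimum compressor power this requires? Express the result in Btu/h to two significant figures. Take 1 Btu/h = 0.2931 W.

In absolute terms T_C = 292.55 K and T_H = 329.15 K, so ΔT = 36.60 K.
COP_Carnot = T_H/ΔT = 329.15/36.60 = 8.993.
Ẇ_min = Q̇/COP_Carnot = 7.010/8.993 = 0.7795 kW = 2659 Btu/h.

2700 Btu/h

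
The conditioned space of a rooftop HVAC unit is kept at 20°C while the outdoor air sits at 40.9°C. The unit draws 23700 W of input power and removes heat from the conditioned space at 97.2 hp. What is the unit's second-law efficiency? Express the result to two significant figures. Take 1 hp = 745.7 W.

0.22

Converting, Q̇_C = 97.20 hp = 72480 W, so COP_actual = Q̇_C/Ẇ = 72480/23700 = 3.058.
In absolute terms T_C = 293.15 K and T_H = 314.05 K, so ΔT = 20.90 K.
COP_Carnot = T_C/ΔT = 293.15/20.90 = 14.03.
η_II = COP_actual/COP_Carnot = 3.058/14.03 = 0.2180.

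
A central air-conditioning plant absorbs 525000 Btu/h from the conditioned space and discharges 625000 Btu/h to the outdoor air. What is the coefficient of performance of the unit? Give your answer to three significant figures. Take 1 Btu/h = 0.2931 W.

5.25

The first law gives Q̇_H = Q̇_C + Ẇ, so the three rates are Q̇_C = 525000, Q̇_H = 625000, Ẇ = 100000 Btu/h.
COP_R = Q̇_C/Ẇ = 525000/100000 = 5.250.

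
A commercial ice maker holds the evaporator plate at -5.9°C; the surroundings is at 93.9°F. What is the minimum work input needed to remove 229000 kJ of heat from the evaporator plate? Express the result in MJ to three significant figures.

34.5 MJ

In absolute terms T_C = 267.25 K and T_H = 307.54 K, so ΔT = 40.29 K.
The reversible limit is COP_R = T_C/ΔT = 6.633, so W_min = Q_C/COP = Q_C·ΔT/T_C.
W_min = 229000 × 40.29/267.25 = 34520 kJ = 34.52 MJ.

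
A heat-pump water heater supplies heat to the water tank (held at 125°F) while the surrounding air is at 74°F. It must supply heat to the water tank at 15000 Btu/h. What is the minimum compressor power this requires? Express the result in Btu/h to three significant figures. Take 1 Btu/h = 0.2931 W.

1310 Btu/h

In absolute terms T_C = 296.48 K and T_H = 324.82 K, so ΔT = 28.33 K.
COP_Carnot = T_H/ΔT = 324.82/28.33 = 11.46.
Ẇ_min = Q̇/COP_Carnot = 15000/11.46 = 1308 Btu/h.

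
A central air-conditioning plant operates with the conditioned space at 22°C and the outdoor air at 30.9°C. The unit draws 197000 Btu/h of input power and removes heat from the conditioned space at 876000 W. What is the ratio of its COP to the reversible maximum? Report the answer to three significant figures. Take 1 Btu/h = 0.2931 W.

0.457

Converting, Q̇_C = 876000 W = 2989000 Btu/h, so COP_actual = Q̇_C/Ẇ = 2989000/197000 = 15.17.
In absolute terms T_C = 295.15 K and T_H = 304.05 K, so ΔT = 8.900 K.
COP_Carnot = T_C/ΔT = 295.15/8.900 = 33.16.
η_II = COP_actual/COP_Carnot = 15.17/33.16 = 0.4575.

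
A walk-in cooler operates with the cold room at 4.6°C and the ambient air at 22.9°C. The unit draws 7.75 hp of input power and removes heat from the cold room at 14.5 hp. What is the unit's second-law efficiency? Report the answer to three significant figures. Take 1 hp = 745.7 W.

0.123

COP_actual = Q̇_C/Ẇ = 14.50/7.750 = 1.871.
In absolute terms T_C = 277.75 K and T_H = 296.05 K, so ΔT = 18.30 K.
COP_Carnot = T_C/ΔT = 277.75/18.30 = 15.18.
η_II = COP_actual/COP_Carnot = 1.871/15.18 = 0.1233.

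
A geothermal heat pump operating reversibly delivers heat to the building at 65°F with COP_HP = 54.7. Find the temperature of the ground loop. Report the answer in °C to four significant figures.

13.00 °C

COP_HP = T_H/(T_H − T_C) gives T_H − T_C = T_H/COP.
With T_H = 291.48 K, T_C = 291.48 × (1 − 1/54.7) = 286.15 K.
Converting, 286.15 K = 13.00°C.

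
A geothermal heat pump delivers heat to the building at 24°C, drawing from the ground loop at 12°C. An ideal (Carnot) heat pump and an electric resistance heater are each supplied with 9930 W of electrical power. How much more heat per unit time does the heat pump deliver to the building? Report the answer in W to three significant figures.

236000 W

In absolute terms T_C = 285.15 K and T_H = 297.15 K, so ΔT = 12.00 K.
COP_Carnot = T_H/ΔT = 297.15/12.00 = 24.76.
The heat pump delivers Q̇_H = COP × Ẇ = 245900 W; the resistance heater delivers Ẇ = 9930 W.
Extra = (COP − 1)·Ẇ = 236000 W.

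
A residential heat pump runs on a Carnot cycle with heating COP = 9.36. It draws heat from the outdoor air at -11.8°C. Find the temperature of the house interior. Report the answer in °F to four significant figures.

COP_HP = T_H/(T_H − T_C) rearranges to T_H = COP·T_C/(COP − 1).
With T_C = 261.35 K, T_H = 9.36 × 261.35/8.360 = 292.61 K.
Converting, 292.61 K = 67.03°F.

67.03 °F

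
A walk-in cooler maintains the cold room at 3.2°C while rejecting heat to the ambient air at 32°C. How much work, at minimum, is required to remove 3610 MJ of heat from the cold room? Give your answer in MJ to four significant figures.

376.2 MJ

In absolute terms T_C = 276.35 K and T_H = 305.15 K, so ΔT = 28.80 K.
The reversible limit is COP_R = T_C/ΔT = 9.595, so W_min = Q_C/COP = Q_C·ΔT/T_C.
W_min = 3610 × 28.80/276.35 = 376.2 MJ.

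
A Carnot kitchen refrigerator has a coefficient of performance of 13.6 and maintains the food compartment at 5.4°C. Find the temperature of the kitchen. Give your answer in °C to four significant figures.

COP_R = T_C/(T_H − T_C) gives T_H − T_C = T_C/COP.
With T_C = 278.55 K, T_H = 278.55 × (1 + 1/13.6) = 299.03 K.
Converting, 299.03 K = 25.88°C.

25.88 °C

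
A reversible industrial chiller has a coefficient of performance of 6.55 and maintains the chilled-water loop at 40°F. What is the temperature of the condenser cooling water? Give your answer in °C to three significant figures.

COP_R = T_C/(T_H − T_C) gives T_H − T_C = T_C/COP.
With T_C = 277.59 K, T_H = 277.59 × (1 + 1/6.55) = 319.98 K.
Converting, 319.98 K = 46.83°C.

46.8 °C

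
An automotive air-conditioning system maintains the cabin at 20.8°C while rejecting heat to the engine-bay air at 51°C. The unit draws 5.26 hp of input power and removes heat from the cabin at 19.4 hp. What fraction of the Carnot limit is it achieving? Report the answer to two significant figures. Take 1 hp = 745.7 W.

COP_actual = Q̇_C/Ẇ = 19.40/5.260 = 3.688.
In absolute terms T_C = 293.95 K and T_H = 324.15 K, so ΔT = 30.20 K.
COP_Carnot = T_C/ΔT = 293.95/30.20 = 9.733.
η_II = COP_actual/COP_Carnot = 3.688/9.733 = 0.3789.

0.38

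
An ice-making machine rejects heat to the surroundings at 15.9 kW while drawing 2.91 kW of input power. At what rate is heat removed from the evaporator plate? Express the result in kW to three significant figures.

13.0 kW

For a cyclic device the first law requires Q̇_H = Q̇_C + Ẇ.
Q̇_C = Q̇_H − Ẇ = 12.99 kW.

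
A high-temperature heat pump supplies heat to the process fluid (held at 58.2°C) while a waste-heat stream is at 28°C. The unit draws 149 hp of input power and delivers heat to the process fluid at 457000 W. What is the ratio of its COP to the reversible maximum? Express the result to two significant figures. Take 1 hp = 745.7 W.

0.37

Converting, Q̇_H = 457000 W = 612.8 hp, so COP_actual = Q̇_H/Ẇ = 612.8/149.0 = 4.113.
In absolute terms T_C = 301.15 K and T_H = 331.35 K, so ΔT = 30.20 K.
COP_Carnot = T_H/ΔT = 331.35/30.20 = 10.97.
η_II = COP_actual/COP_Carnot = 4.113/10.97 = 0.3749.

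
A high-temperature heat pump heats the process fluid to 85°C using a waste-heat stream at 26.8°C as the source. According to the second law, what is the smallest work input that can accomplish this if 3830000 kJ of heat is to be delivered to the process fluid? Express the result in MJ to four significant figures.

622.4 MJ

In absolute terms T_C = 299.95 K and T_H = 358.15 K, so ΔT = 58.20 K.
The reversible limit is COP_HP = T_H/ΔT = 6.154, so W_min = Q_H/COP = Q_H·ΔT/T_H.
W_min = 3830000 × 58.20/358.15 = 622400 kJ = 622.4 MJ.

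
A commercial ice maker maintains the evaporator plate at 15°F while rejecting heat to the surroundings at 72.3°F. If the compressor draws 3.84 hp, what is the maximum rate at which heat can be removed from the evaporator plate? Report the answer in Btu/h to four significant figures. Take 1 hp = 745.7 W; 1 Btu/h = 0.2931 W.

80930 Btu/h

In absolute terms T_C = 263.71 K and T_H = 295.54 K, so ΔT = 31.83 K.
COP_Carnot = T_C/ΔT = 263.71/31.83 = 8.284.
Q̇_max = COP_Carnot × Ẇ = 8.284 × 3.840 hp = 31.81 hp = 80930 Btu/h.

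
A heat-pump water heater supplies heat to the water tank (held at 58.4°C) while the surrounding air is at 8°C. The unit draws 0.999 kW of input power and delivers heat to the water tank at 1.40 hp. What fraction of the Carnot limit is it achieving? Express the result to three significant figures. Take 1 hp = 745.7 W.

0.159

Converting, Q̇_H = 1.400 hp = 1.044 kW, so COP_actual = Q̇_H/Ẇ = 1.044/0.9990 = 1.045.
In absolute terms T_C = 281.15 K and T_H = 331.55 K, so ΔT = 50.40 K.
COP_Carnot = T_H/ΔT = 331.55/50.40 = 6.578.
η_II = COP_actual/COP_Carnot = 1.045/6.578 = 0.1589.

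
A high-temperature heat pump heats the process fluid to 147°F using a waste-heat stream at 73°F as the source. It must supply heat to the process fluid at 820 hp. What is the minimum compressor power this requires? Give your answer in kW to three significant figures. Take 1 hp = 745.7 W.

74.6 kW

In absolute terms T_C = 295.93 K and T_H = 337.04 K, so ΔT = 41.11 K.
COP_Carnot = T_H/ΔT = 337.04/41.11 = 8.198.
Ẇ_min = Q̇/COP_Carnot = 820.0/8.198 = 100.0 hp = 74.59 kW.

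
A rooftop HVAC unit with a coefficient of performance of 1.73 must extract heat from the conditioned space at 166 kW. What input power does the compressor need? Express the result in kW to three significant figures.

96.0 kW

Ẇ = Q̇_C/COP = 166.0/1.73 = 95.95 kW.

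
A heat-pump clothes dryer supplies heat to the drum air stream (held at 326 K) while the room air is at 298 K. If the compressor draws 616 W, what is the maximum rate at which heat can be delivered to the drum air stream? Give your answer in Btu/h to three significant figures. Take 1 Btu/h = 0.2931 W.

The reservoir spacing is ΔT = 326 − 298 = 28.00 K.
COP_Carnot = T_H/ΔT = 326.00/28.00 = 11.64.
Q̇_max = COP_Carnot × Ẇ = 11.64 × 616.0 W = 7172 W = 24470 Btu/h.

24500 Btu/h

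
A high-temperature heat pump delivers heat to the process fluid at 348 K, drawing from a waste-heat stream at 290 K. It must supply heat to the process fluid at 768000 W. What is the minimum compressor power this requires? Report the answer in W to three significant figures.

128000 W

The reservoir spacing is ΔT = 348 − 290 = 58.00 K.
COP_Carnot = T_H/ΔT = 348.00/58.00 = 6.000.
Ẇ_min = Q̇/COP_Carnot = 768000/6.000 = 128000 W.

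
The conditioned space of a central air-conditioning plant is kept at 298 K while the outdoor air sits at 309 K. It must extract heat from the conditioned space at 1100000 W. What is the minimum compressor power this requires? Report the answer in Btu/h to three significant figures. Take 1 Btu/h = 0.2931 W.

The reservoir spacing is ΔT = 309 − 298 = 11.00 K.
COP_Carnot = T_C/ΔT = 298.00/11.00 = 27.09.
Ẇ_min = Q̇/COP_Carnot = 1100000/27.09 = 40600 W = 138500 Btu/h.

139000 Btu/h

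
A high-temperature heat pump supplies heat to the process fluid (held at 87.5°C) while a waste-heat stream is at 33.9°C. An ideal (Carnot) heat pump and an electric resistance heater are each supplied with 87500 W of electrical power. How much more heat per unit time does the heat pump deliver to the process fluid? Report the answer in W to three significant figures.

501000 W

In absolute terms T_C = 307.05 K and T_H = 360.65 K, so ΔT = 53.60 K.
COP_Carnot = T_H/ΔT = 360.65/53.60 = 6.729.
The heat pump delivers Q̇_H = COP × Ẇ = 588700 W; the resistance heater delivers Ẇ = 87500 W.
Extra = (COP − 1)·Ẇ = 501200 W.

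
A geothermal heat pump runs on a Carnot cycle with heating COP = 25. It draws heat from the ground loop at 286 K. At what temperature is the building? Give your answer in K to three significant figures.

COP_HP = T_H/(T_H − T_C) rearranges to T_H = COP·T_C/(COP − 1).
With T_C = 286.00 K, T_H = 25 × 286.00/24.00 = 297.92 K.

298 K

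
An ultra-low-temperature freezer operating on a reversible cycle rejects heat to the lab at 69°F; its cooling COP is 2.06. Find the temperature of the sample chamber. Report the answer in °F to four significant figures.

-103.8 °F

For a Carnot refrigerator COP_R = T_C/(T_H − T_C), so T_C = COP·T_H/(1 + COP).
With T_H = 293.71 K, T_C = 2.06 × 293.71/3.060 = 197.72 K.
Converting, 197.72 K = -103.77°F.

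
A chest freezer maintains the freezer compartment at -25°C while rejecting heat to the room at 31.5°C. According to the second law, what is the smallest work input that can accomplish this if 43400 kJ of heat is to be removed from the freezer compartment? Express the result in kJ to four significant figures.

9882 kJ

In absolute terms T_C = 248.15 K and T_H = 304.65 K, so ΔT = 56.50 K.
The reversible limit is COP_R = T_C/ΔT = 4.392, so W_min = Q_C/COP = Q_C·ΔT/T_C.
W_min = 43400 × 56.50/248.15 = 9882 kJ.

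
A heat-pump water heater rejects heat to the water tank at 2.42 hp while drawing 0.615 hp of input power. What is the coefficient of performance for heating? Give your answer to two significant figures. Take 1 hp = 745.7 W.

The first law gives Q̇_H = Q̇_C + Ẇ, so the three rates are Q̇_C = 1.805, Q̇_H = 2.420, Ẇ = 0.6150 hp.
COP_HP = Q̇_H/Ẇ = 2.420/0.6150 = 3.935.

3.9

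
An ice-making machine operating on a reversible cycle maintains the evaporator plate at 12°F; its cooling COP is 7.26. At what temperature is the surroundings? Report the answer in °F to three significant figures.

77.0 °F

COP_R = T_C/(T_H − T_C) gives T_H − T_C = T_C/COP.
With T_C = 262.04 K, T_H = 262.04 × (1 + 1/7.26) = 298.13 K.
Converting, 298.13 K = 76.97°F.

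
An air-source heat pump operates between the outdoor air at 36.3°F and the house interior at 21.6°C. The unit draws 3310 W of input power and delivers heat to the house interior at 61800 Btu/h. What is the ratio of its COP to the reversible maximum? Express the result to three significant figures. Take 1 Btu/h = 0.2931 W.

0.357

Converting, Q̇_H = 61800 Btu/h = 18110 W, so COP_actual = Q̇_H/Ẇ = 18110/3310 = 5.472.
In absolute terms T_C = 275.54 K and T_H = 294.75 K, so ΔT = 19.21 K.
COP_Carnot = T_H/ΔT = 294.75/19.21 = 15.34.
η_II = COP_actual/COP_Carnot = 5.472/15.34 = 0.3567.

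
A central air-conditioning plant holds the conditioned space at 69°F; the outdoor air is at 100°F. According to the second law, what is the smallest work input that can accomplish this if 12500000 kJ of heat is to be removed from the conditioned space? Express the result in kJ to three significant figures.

733000 kJ

In absolute terms T_C = 293.71 K and T_H = 310.93 K, so ΔT = 17.22 K.
The reversible limit is COP_R = T_C/ΔT = 17.05, so W_min = Q_C/COP = Q_C·ΔT/T_C.
W_min = 12500000 × 17.22/293.71 = 733000 kJ.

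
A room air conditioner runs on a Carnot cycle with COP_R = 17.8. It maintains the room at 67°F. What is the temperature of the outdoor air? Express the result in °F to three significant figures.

COP_R = T_C/(T_H − T_C) gives T_H − T_C = T_C/COP.
With T_C = 292.59 K, T_H = 292.59 × (1 + 1/17.8) = 309.03 K.
Converting, 309.03 K = 96.59°F.

96.6 °F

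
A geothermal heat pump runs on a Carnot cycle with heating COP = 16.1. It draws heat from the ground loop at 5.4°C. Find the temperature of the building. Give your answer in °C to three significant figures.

23.8 °C

COP_HP = T_H/(T_H − T_C) rearranges to T_H = COP·T_C/(COP − 1).
With T_C = 278.55 K, T_H = 16.1 × 278.55/15.10 = 297.00 K.
Converting, 297.00 K = 23.85°C.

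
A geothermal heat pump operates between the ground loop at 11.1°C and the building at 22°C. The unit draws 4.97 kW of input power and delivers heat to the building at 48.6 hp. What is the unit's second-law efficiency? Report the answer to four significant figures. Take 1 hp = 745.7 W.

Converting, Q̇_H = 48.60 hp = 36.24 kW, so COP_actual = Q̇_H/Ẇ = 36.24/4.970 = 7.292.
In absolute terms T_C = 284.25 K and T_H = 295.15 K, so ΔT = 10.90 K.
COP_Carnot = T_H/ΔT = 295.15/10.90 = 27.08.
η_II = COP_actual/COP_Carnot = 7.292/27.08 = 0.2693.

0.2693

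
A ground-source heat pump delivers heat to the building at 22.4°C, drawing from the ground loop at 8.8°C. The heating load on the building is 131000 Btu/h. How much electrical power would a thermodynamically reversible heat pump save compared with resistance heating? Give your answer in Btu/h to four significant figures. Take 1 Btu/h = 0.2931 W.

125000 Btu/h

In absolute terms T_C = 281.95 K and T_H = 295.55 K, so ΔT = 13.60 K.
COP_Carnot = T_H/ΔT = 295.55/13.60 = 21.73.
Resistance heating needs Ẇ_res = Q̇_H = 131000 Btu/h; the reversible heat pump needs only Ẇ_hp = Q̇_H/COP = 6028 Btu/h.
Saving = 131000 − 6028 = 125000 Btu/h.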